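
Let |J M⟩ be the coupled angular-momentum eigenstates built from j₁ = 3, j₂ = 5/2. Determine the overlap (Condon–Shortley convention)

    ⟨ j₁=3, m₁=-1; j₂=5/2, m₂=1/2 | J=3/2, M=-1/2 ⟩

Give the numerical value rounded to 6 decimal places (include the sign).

√[4·4!2!1!/8! · 2!4!3!2!1!2!] = √(192/35)
  +(−1)^2/∏(2,2,2,1,0,0)! = 1/8  (running 1/8)
  +(−1)^3/∏(3,1,1,0,1,1)! = -1/6  (running -1/24)
⟨..|..⟩ = √(192/35)·(-1/24) = -0.097590

−√(1/105) = -0.097590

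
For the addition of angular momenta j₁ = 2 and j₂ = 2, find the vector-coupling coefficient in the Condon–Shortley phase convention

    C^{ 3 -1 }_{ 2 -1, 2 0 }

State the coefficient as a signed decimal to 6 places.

j₁+j₂−J=1  J+j₁−j₂=3  J−j₁+j₂=3  j₁+j₂+J+1=8
(j₁±m₁, j₂±m₂, J±M) = (1,3,2,2,2,4)
P² = 36/5
sum k=0..1:
  [0] +1/12 = 1/12
  [1] −1/4 = -1/4
S = -1/6
C² = P²·S² = 1/5 ; C = -0.447214

−√(1/5) = -0.447214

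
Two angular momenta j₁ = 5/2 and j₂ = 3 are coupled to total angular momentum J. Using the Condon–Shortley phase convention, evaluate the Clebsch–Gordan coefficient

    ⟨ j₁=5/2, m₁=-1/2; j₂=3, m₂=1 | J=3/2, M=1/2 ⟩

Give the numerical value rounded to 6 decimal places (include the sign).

-0.097590  (= −√(1/105))

triangle: 4!*1!*2!/8! = 48/40320
(j±m)!: 2!*3!*4!*2!*2!*1! = 1152
prefactor² = (2J+1)*Δ*N² = 192/35
  k=2: +1/(2!*2!*1!*2!*0!*0!) = 1/8
  k=3: −1/(3!*1!*0!*1!*1!*1!) = -1/6
Σ = -1/24  ⇒  CG² = 192/35*(-1/24)² = 1/105
CG = −√(1/105) = -0.097590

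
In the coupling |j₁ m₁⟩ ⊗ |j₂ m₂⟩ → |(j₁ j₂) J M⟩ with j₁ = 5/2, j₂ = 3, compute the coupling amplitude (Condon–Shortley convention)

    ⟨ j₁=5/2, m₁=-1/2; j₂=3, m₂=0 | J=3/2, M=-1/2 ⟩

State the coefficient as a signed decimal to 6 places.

√[4·4!1!2!/8! · 2!3!3!3!1!2!] = √(144/35)
  +(−1)^2/∏(2,2,1,1,0,1)! = 1/4  (running 1/4)
  +(−1)^3/∏(3,1,0,0,1,2)! = -1/12  (running 1/6)
⟨..|..⟩ = √(144/35)·(1/6) = +0.338062

+0.338062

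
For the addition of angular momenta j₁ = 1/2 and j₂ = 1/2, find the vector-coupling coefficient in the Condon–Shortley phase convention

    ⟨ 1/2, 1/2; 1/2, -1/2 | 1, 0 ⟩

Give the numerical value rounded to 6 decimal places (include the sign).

+0.707107  (= +√(1/2))

√[3·0!1!1!/3! · 1!0!0!1!1!1!] = √(1/2)
  +(−1)^0/∏(0,0,0,0,1,1)! = 1  (running 1)
⟨..|..⟩ = √(1/2)·(1) = +0.707107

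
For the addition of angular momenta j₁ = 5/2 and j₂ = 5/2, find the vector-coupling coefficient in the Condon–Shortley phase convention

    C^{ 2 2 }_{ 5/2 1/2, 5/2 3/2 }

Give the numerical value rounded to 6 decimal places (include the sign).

√[5·3!2!2!/8! · 3!2!4!1!4!0!] = √(144/7)
  +(−1)^2/∏(2,1,0,2,2,0)! = 1/8  (running 1/8)
⟨..|..⟩ = √(144/7)·(1/8) = +0.566947

+0.566947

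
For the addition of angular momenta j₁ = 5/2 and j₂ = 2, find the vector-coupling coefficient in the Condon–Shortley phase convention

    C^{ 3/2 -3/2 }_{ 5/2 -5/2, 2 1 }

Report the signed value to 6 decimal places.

-0.534522

triangle: 3!×2!×1!/7! = 12/5040
(j±m)!: 0!×5!×3!×1!×0!×3! = 4320
prefactor² = (2J+1)×Δ×N² = 288/7
  k=3: −1/(3!×0!×2!×0!×0!×1!) = -1/12
Σ = -1/12  ⇒  CG² = 288/7×(-1/12)² = 2/7
CG = −√(2/7) = -0.534522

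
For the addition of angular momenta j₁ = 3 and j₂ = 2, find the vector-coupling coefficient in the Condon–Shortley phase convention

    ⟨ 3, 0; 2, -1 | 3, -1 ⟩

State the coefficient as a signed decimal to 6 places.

-0.182574  (= −√(1/30))

√[7·2!4!2!/9! · 3!3!1!3!2!4!] = √(96/5)
  +(−1)^0/∏(0,2,3,1,1,1)! = 1/12  (running 1/12)
  +(−1)^1/∏(1,1,2,0,2,2)! = -1/8  (running -1/24)
⟨..|..⟩ = √(96/5)·(-1/24) = -0.182574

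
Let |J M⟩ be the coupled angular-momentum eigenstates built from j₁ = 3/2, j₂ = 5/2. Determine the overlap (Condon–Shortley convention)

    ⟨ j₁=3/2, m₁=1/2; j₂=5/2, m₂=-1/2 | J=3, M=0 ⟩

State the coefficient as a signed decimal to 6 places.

+√(1/5) = +0.447214

triangle: 1!*2!*4!/8! = 48/40320
(j±m)!: 2!*1!*2!*3!*3!*3! = 864
prefactor² = (2J+1)*Δ*N² = 36/5
  k=0: +1/(0!*1!*1!*2!*1!*2!) = 1/4
  k=1: −1/(1!*0!*0!*1!*2!*3!) = -1/12
Σ = 1/6  ⇒  CG² = 36/5*1/6² = 1/5
CG = +√(1/5) = +0.447214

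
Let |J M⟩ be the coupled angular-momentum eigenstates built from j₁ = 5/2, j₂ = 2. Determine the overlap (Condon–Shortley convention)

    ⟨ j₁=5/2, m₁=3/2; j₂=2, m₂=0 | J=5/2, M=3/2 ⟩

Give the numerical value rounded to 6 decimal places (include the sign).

−√(1/70) = -0.119523

triangle: 2!*3!*2!/8! = 24/40320
(j±m)!: 4!*1!*2!*2!*4!*1! = 2304
prefactor² = (2J+1)*Δ*N² = 288/35
  k=0: +1/(0!*2!*1!*2!*2!*0!) = 1/8
  k=1: −1/(1!*1!*0!*1!*3!*1!) = -1/6
Σ = -1/24  ⇒  CG² = 288/35*(-1/24)² = 1/70
CG = −√(1/70) = -0.119523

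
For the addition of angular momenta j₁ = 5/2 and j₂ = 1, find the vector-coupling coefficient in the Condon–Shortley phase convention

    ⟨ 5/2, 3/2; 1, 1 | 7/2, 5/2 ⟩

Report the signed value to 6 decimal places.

+0.845154

triangle: 0!×5!×2!/8! = 240/40320
(j±m)!: 4!×1!×2!×0!×6!×1! = 34560
prefactor² = (2J+1)×Δ×N² = 11520/7
  k=0: +1/(0!×0!×1!×2!×4!×0!) = 1/48
Σ = 1/48  ⇒  CG² = 11520/7×1/48² = 5/7
CG = +√(5/7) = +0.845154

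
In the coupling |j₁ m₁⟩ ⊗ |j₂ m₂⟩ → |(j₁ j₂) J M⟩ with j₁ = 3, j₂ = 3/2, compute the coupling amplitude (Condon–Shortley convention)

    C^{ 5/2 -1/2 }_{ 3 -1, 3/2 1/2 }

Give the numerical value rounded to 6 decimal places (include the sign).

√[6·2!4!1!/8! · 2!4!2!1!2!3!] = √(288/35)
  +(−1)^1/∏(1,1,3,1,1,0)! = -1/6  (running -1/6)
  +(−1)^2/∏(2,0,2,0,2,1)! = 1/8  (running -1/24)
⟨..|..⟩ = √(288/35)·(-1/24) = -0.119523

-0.119523  (= −√(1/70))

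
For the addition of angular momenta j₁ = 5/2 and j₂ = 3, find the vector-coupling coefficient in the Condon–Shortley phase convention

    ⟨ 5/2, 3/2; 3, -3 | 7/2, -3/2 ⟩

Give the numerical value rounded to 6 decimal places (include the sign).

+√(2/7) ≈ +0.534522

triangle: 2!·3!·4!/10! = 288/3628800
(j±m)!: 4!·1!·0!·6!·2!·5! = 4147200
prefactor² = (2J+1)·Δ·N² = 18432/7
  k=0: +1/(0!·2!·1!·0!·2!·4!) = 1/96
Σ = 1/96  ⇒  CG² = 18432/7·1/96² = 2/7
CG = +√(2/7) = +0.534522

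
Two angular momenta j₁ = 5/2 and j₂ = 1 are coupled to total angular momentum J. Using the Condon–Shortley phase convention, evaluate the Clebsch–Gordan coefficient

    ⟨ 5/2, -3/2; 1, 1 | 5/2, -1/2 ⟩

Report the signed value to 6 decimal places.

triangle: 1!*4!*1!/7! = 24/5040
(j±m)!: 1!*4!*2!*0!*2!*3! = 576
prefactor² = (2J+1)*Δ*N² = 576/35
  k=1: −1/(1!*0!*3!*1!*1!*0!) = -1/6
Σ = -1/6  ⇒  CG² = 576/35*(-1/6)² = 16/35
CG = −√(16/35) = -0.676123

−√(16/35) = -0.676123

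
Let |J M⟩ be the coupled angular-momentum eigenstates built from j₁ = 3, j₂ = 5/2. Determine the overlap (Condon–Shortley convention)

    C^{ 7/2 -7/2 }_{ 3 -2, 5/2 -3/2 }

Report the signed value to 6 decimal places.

triangle: 2!×4!×3!/10! = 288/3628800
(j±m)!: 1!×5!×1!×4!×0!×7! = 14515200
prefactor² = (2J+1)×Δ×N² = 9216
  k=1: −1/(1!×1!×4!×0!×0!×3!) = -1/144
Σ = -1/144  ⇒  CG² = 9216×(-1/144)² = 4/9
CG = −√(4/9) = -0.666667

−√(4/9) = -0.666667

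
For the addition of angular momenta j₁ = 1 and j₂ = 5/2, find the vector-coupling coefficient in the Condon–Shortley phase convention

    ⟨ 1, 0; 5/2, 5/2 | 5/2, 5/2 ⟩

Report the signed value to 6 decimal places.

√[6·1!1!4!/7! · 1!1!5!0!5!0!] = √(2880/7)
  +(−1)^1/∏(1,0,0,4,1,0)! = -1/24  (running -1/24)
⟨..|..⟩ = √(2880/7)·(-1/24) = -0.845154

−√(5/7) = -0.845154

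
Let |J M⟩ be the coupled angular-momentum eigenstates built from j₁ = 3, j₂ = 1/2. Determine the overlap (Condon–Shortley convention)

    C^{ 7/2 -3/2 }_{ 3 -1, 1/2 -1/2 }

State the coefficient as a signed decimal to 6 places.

√[8·0!6!1!/8! · 2!4!0!1!2!5!] = √(11520/7)
  +(−1)^0/∏(0,0,4,0,2,1)! = 1/48  (running 1/48)
⟨..|..⟩ = √(11520/7)·(1/48) = +0.845154

+√(5/7) = +0.845154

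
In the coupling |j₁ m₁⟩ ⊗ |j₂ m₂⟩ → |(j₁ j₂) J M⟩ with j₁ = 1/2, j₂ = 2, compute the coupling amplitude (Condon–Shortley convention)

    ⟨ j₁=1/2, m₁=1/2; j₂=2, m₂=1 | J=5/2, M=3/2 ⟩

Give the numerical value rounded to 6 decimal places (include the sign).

+0.894427  (= +√(4/5))

√[6·0!1!4!/6! · 1!0!3!1!4!1!] = √(144/5)
  +(−1)^0/∏(0,0,0,3,1,1)! = 1/6  (running 1/6)
⟨..|..⟩ = √(144/5)·(1/6) = +0.894427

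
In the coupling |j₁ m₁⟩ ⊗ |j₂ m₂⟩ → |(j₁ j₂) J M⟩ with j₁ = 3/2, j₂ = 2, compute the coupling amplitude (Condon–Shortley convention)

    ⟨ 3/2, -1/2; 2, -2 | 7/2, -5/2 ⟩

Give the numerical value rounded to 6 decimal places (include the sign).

j₁+j₂−J=0  J+j₁−j₂=3  J−j₁+j₂=4  j₁+j₂+J+1=8
(j₁±m₁, j₂±m₂, J±M) = (1,2,0,4,1,6)
P² = 6912/7
sum k=0..0:
  [0] +1/48 = 1/48
S = 1/48
C² = P²·S² = 3/7 ; C = +0.654654

+0.654654  (= +√(3/7))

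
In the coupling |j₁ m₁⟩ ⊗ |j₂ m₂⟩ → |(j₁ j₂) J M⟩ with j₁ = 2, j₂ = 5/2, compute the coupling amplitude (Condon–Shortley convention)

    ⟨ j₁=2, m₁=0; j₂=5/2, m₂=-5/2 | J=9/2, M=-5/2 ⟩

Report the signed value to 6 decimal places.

√[10·0!4!5!/10! · 2!2!0!5!2!7!] = √(38400)
  +(−1)^0/∏(0,0,2,0,2,5)! = 1/480  (running 1/480)
⟨..|..⟩ = √(38400)·(1/480) = +0.408248

+0.408248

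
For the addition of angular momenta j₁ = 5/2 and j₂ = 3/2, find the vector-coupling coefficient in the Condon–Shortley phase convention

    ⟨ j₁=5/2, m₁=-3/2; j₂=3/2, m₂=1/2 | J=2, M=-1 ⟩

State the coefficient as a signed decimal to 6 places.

j₁+j₂−J=2  J+j₁−j₂=3  J−j₁+j₂=1  j₁+j₂+J+1=7
(j₁±m₁, j₂±m₂, J±M) = (1,4,2,1,1,3)
P² = 24/7
sum k=1..2:
  [1] −1/6 = -1/6
  [2] +1/4 = 1/4
S = 1/12
C² = P²·S² = 1/42 ; C = +0.154303

+0.154303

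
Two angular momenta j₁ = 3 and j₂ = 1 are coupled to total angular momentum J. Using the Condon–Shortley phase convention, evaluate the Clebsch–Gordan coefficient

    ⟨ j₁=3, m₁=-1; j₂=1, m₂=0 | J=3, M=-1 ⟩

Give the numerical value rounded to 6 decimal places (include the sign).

√[7·1!5!1!/8! · 2!4!1!1!2!4!] = √(48)
  +(−1)^0/∏(0,1,4,1,1,0)! = 1/24  (running 1/24)
  +(−1)^1/∏(1,0,3,0,2,1)! = -1/12  (running -1/24)
⟨..|..⟩ = √(48)·(-1/24) = -0.288675

−√(1/12) = -0.288675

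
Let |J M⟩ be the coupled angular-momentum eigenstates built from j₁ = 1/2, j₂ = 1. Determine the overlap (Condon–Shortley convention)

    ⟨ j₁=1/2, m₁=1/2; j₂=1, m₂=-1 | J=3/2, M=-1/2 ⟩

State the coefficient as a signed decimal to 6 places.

+√(1/3) ≈ +0.577350

√[4·0!1!2!/4! · 1!0!0!2!1!2!] = √(4/3)
  +(−1)^0/∏(0,0,0,0,1,2)! = 1/2  (running 1/2)
⟨..|..⟩ = √(4/3)·(1/2) = +0.577350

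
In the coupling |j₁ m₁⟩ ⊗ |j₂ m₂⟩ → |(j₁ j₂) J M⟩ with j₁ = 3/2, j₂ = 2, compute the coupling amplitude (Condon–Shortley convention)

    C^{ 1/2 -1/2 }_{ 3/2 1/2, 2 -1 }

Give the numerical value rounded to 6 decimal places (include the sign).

j₁+j₂−J=3  J+j₁−j₂=0  J−j₁+j₂=1  j₁+j₂+J+1=5
(j₁±m₁, j₂±m₂, J±M) = (2,1,1,3,0,1)
P² = 6/5
sum k=1..1:
  [1] −1/2 = -1/2
S = -1/2
C² = P²·S² = 3/10 ; C = -0.547723

-0.547723  (= −√(3/10))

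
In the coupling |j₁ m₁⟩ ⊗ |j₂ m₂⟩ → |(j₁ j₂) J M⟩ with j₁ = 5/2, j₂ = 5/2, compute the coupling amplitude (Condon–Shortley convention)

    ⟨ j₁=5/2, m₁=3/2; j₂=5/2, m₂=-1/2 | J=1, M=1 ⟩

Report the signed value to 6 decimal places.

-0.478091

triangle: 4!*1!*1!/7! = 24/5040
(j±m)!: 4!*1!*2!*3!*2!*0! = 576
prefactor² = (2J+1)*Δ*N² = 288/35
  k=1: −1/(1!*3!*0!*1!*1!*0!) = -1/6
Σ = -1/6  ⇒  CG² = 288/35*(-1/6)² = 8/35
CG = −√(8/35) = -0.478091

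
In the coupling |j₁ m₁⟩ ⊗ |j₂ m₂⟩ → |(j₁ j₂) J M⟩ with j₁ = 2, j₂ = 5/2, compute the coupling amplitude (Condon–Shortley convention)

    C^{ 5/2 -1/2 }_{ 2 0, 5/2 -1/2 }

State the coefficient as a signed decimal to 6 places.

−√(8/35) = -0.478091

j₁+j₂−J=2  J+j₁−j₂=2  J−j₁+j₂=3  j₁+j₂+J+1=8
(j₁±m₁, j₂±m₂, J±M) = (2,2,2,3,2,3)
P² = 72/35
sum k=0..2:
  [0] +1/8 = 1/8
  [1] −1/2 = -1/2
  [2] +1/24 = 1/24
S = -1/3
C² = P²·S² = 8/35 ; C = -0.478091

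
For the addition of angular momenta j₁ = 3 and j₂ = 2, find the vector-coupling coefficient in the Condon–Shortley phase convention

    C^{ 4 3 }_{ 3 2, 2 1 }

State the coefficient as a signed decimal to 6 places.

+0.223607

√[9·1!5!3!/10! · 5!1!3!1!7!1!] = √(6480)
  +(−1)^0/∏(0,1,1,3,4,0)! = 1/144  (running 1/144)
  +(−1)^1/∏(1,0,0,2,5,1)! = -1/240  (running 1/360)
⟨..|..⟩ = √(6480)·(1/360) = +0.223607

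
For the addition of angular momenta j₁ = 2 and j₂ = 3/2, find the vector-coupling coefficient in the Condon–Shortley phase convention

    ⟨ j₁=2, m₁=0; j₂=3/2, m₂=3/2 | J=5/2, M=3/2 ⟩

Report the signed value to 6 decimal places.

−√(18/35) ≈ -0.717137

√[6·1!3!2!/7! · 2!2!3!0!4!1!] = √(288/35)
  +(−1)^1/∏(1,0,1,2,2,0)! = -1/4  (running -1/4)
⟨..|..⟩ = √(288/35)·(-1/4) = -0.717137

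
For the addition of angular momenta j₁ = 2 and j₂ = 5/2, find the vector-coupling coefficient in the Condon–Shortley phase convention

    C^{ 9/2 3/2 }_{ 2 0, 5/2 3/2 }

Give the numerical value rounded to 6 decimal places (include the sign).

+0.597614

j₁+j₂−J=0  J+j₁−j₂=4  J−j₁+j₂=5  j₁+j₂+J+1=10
(j₁±m₁, j₂±m₂, J±M) = (2,2,4,1,6,3)
P² = 23040/7
sum k=0..0:
  [0] +1/96 = 1/96
S = 1/96
C² = P²·S² = 5/14 ; C = +0.597614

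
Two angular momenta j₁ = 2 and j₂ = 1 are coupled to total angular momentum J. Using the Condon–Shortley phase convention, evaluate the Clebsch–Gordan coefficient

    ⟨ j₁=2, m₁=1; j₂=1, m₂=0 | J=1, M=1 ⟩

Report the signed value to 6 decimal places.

-0.547723

j₁+j₂−J=2  J+j₁−j₂=2  J−j₁+j₂=0  j₁+j₂+J+1=5
(j₁±m₁, j₂±m₂, J±M) = (3,1,1,1,2,0)
P² = 6/5
sum k=1..1:
  [1] −1/2 = -1/2
S = -1/2
C² = P²·S² = 3/10 ; C = -0.547723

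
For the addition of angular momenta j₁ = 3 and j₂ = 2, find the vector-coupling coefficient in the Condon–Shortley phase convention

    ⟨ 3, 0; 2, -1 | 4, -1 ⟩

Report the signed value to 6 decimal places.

+√(3/14) ≈ +0.462910

j₁+j₂−J=1  J+j₁−j₂=5  J−j₁+j₂=3  j₁+j₂+J+1=10
(j₁±m₁, j₂±m₂, J±M) = (3,3,1,3,3,5)
P² = 1944/7
sum k=0..1:
  [0] +1/24 = 1/24
  [1] −1/72 = -1/72
S = 1/36
C² = P²·S² = 3/14 ; C = +0.462910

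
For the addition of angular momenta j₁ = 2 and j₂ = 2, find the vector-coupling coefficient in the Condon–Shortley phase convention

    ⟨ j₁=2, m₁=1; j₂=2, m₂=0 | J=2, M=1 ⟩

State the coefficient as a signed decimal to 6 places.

-0.267261

j₁+j₂−J=2  J+j₁−j₂=2  J−j₁+j₂=2  j₁+j₂+J+1=7
(j₁±m₁, j₂±m₂, J±M) = (3,1,2,2,3,1)
P² = 8/7
sum k=0..1:
  [0] +1/4 = 1/4
  [1] −1/2 = -1/2
S = -1/4
C² = P²·S² = 1/14 ; C = -0.267261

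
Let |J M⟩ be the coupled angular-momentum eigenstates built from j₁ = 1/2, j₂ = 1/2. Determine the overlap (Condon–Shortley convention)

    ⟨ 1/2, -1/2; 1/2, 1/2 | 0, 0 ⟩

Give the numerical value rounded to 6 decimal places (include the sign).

−√(1/2) = -0.707107

√[1·1!0!0!/2! · 0!1!1!0!0!0!] = √(1/2)
  +(−1)^1/∏(1,0,0,0,0,0)! = -1  (running -1)
⟨..|..⟩ = √(1/2)·(-1) = -0.707107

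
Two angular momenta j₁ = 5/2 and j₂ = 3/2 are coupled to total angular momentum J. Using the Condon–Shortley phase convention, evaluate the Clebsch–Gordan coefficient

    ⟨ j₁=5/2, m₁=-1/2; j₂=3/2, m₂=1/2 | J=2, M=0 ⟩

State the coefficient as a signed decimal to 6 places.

-0.267261

j₁+j₂−J=2  J+j₁−j₂=3  J−j₁+j₂=1  j₁+j₂+J+1=7
(j₁±m₁, j₂±m₂, J±M) = (2,3,2,1,2,2)
P² = 8/7
sum k=1..2:
  [1] −1/2 = -1/2
  [2] +1/4 = 1/4
S = -1/4
C² = P²·S² = 1/14 ; C = -0.267261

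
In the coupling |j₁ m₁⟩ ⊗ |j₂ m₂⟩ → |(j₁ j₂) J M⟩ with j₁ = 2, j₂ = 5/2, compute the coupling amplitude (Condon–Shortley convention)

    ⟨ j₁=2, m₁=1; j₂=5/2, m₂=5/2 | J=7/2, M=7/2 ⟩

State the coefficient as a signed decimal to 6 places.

triangle: 1!*3!*4!/9! = 144/362880
(j±m)!: 3!*1!*5!*0!*7!*0! = 3628800
prefactor² = (2J+1)*Δ*N² = 11520
  k=1: −1/(1!*0!*0!*4!*3!*0!) = -1/144
Σ = -1/144  ⇒  CG² = 11520*(-1/144)² = 5/9
CG = −√(5/9) = -0.745356

−√(5/9) = -0.745356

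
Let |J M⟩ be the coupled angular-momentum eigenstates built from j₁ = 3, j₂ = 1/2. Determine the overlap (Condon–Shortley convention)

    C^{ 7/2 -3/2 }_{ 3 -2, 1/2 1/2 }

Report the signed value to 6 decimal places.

triangle: 0!*6!*1!/8! = 720/40320
(j±m)!: 1!*5!*1!*0!*2!*5! = 28800
prefactor² = (2J+1)*Δ*N² = 28800/7
  k=0: +1/(0!*0!*5!*1!*1!*0!) = 1/120
Σ = 1/120  ⇒  CG² = 28800/7*1/120² = 2/7
CG = +√(2/7) = +0.534522

+√(2/7) = +0.534522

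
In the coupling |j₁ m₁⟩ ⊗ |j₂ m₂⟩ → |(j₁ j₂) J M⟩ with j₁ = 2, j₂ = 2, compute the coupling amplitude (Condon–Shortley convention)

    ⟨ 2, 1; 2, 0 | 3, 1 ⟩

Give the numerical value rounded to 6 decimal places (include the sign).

+√(1/5) ≈ +0.447214

triangle: 1!·3!·3!/8! = 36/40320
(j±m)!: 3!·1!·2!·2!·4!·2! = 1152
prefactor² = (2J+1)·Δ·N² = 36/5
  k=0: +1/(0!·1!·1!·2!·2!·1!) = 1/4
  k=1: −1/(1!·0!·0!·1!·3!·2!) = -1/12
Σ = 1/6  ⇒  CG² = 36/5·1/6² = 1/5
CG = +√(1/5) = +0.447214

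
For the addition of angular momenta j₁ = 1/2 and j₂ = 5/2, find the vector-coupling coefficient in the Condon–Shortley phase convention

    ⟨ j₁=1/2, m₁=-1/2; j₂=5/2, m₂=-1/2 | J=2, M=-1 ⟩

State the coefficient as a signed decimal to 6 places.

√[5·1!0!4!/6! · 0!1!2!3!1!3!] = √(12)
  +(−1)^1/∏(1,0,0,1,0,3)! = -1/6  (running -1/6)
⟨..|..⟩ = √(12)·(-1/6) = -0.577350

−√(1/3) ≈ -0.577350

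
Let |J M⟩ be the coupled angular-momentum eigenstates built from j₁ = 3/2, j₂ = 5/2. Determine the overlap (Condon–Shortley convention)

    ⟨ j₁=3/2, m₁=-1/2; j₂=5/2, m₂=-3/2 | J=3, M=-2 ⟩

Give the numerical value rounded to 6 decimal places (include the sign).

√[7·1!2!4!/8! · 1!2!1!4!1!5!] = √(48)
  +(−1)^0/∏(0,1,2,1,0,3)! = 1/12  (running 1/12)
  +(−1)^1/∏(1,0,1,0,1,4)! = -1/24  (running 1/24)
⟨..|..⟩ = √(48)·(1/24) = +0.288675

+√(1/12) ≈ +0.288675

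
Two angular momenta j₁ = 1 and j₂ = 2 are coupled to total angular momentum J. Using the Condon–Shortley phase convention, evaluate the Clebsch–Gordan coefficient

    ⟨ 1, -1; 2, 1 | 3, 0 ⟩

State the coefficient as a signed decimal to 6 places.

√[7·0!2!4!/7! · 0!2!3!1!3!3!] = √(144/5)
  +(−1)^0/∏(0,0,2,3,0,1)! = 1/12  (running 1/12)
⟨..|..⟩ = √(144/5)·(1/12) = +0.447214

+√(1/5) ≈ +0.447214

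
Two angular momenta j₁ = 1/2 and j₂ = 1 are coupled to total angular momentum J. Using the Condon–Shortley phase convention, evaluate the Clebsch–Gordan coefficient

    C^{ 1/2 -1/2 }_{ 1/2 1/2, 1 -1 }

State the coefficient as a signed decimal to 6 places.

+√(2/3) ≈ +0.816497

√[2·1!0!1!/3! · 1!0!0!2!0!1!] = √(2/3)
  +(−1)^0/∏(0,1,0,0,0,1)! = 1  (running 1)
⟨..|..⟩ = √(2/3)·(1) = +0.816497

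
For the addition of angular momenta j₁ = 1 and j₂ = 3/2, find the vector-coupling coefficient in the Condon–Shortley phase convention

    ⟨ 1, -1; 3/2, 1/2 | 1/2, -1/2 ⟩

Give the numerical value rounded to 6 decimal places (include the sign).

+√(1/6) ≈ +0.408248

√[2·2!0!1!/4! · 0!2!2!1!0!1!] = √(2/3)
  +(−1)^2/∏(2,0,0,0,0,1)! = 1/2  (running 1/2)
⟨..|..⟩ = √(2/3)·(1/2) = +0.408248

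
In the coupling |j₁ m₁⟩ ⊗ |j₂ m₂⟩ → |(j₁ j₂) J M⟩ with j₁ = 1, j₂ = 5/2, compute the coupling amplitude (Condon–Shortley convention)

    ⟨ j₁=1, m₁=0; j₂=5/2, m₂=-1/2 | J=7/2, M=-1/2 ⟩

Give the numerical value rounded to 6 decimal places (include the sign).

√[8·0!2!5!/8! · 1!1!2!3!3!4!] = √(576/7)
  +(−1)^0/∏(0,0,1,2,1,3)! = 1/12  (running 1/12)
⟨..|..⟩ = √(576/7)·(1/12) = +0.755929

+0.755929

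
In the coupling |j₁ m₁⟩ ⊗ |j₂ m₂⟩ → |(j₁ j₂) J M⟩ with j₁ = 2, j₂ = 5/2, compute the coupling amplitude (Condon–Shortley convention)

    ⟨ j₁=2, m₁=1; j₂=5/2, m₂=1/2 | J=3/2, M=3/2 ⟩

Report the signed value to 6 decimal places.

triangle: 3!×1!×2!/7! = 12/5040
(j±m)!: 3!×1!×3!×2!×3!×0! = 432
prefactor² = (2J+1)×Δ×N² = 144/35
  k=1: −1/(1!×2!×0!×2!×1!×0!) = -1/4
Σ = -1/4  ⇒  CG² = 144/35×(-1/4)² = 9/35
CG = −√(9/35) = -0.507093

-0.507093  (= −√(9/35))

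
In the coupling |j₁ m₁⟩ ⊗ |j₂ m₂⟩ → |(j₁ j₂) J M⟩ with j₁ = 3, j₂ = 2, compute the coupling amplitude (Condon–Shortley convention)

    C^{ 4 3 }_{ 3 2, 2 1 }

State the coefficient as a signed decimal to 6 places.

+0.223607

√[9·1!5!3!/10! · 5!1!3!1!7!1!] = √(6480)
  +(−1)^0/∏(0,1,1,3,4,0)! = 1/144  (running 1/144)
  +(−1)^1/∏(1,0,0,2,5,1)! = -1/240  (running 1/360)
⟨..|..⟩ = √(6480)·(1/360) = +0.223607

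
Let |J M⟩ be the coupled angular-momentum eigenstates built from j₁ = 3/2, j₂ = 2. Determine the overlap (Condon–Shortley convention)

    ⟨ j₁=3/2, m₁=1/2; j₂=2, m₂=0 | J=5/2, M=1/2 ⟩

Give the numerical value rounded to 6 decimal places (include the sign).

+√(3/35) = +0.292770

j₁+j₂−J=1  J+j₁−j₂=2  J−j₁+j₂=3  j₁+j₂+J+1=7
(j₁±m₁, j₂±m₂, J±M) = (2,1,2,2,3,2)
P² = 48/35
sum k=0..1:
  [0] +1/2 = 1/2
  [1] −1/4 = -1/4
S = 1/4
C² = P²·S² = 3/35 ; C = +0.292770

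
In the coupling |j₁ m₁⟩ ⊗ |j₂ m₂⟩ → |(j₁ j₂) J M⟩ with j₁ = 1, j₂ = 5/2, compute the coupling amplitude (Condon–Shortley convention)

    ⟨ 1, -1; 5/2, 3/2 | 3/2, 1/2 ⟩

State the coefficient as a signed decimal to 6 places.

triangle: 2!*0!*3!/6! = 12/720
(j±m)!: 0!*2!*4!*1!*2!*1! = 96
prefactor² = (2J+1)*Δ*N² = 32/5
  k=2: +1/(2!*0!*0!*2!*0!*1!) = 1/4
Σ = 1/4  ⇒  CG² = 32/5*1/4² = 2/5
CG = +√(2/5) = +0.632456

+0.632456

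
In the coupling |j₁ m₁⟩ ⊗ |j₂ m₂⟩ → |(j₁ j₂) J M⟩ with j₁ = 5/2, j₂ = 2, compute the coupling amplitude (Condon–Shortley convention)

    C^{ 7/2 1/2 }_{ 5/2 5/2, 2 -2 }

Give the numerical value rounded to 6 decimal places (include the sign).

+0.251976

√[8·1!4!3!/9! · 5!0!0!4!4!3!] = √(9216/7)
  +(−1)^0/∏(0,1,0,0,4,3)! = 1/144  (running 1/144)
⟨..|..⟩ = √(9216/7)·(1/144) = +0.251976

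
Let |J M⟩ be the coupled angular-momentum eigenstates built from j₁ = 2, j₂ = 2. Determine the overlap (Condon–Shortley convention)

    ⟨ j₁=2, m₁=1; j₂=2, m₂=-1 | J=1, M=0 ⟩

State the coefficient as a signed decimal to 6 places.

√[3·3!1!1!/6! · 3!1!1!3!1!1!] = √(9/10)
  +(−1)^0/∏(0,3,1,1,0,0)! = 1/6  (running 1/6)
  +(−1)^1/∏(1,2,0,0,1,1)! = -1/2  (running -1/3)
⟨..|..⟩ = √(9/10)·(-1/3) = -0.316228

−√(1/10) ≈ -0.316228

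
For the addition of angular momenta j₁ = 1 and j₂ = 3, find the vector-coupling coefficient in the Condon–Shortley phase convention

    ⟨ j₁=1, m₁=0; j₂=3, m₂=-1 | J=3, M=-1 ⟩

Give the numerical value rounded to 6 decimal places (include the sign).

j₁+j₂−J=1  J+j₁−j₂=1  J−j₁+j₂=5  j₁+j₂+J+1=8
(j₁±m₁, j₂±m₂, J±M) = (1,1,2,4,2,4)
P² = 48
sum k=0..1:
  [0] +1/12 = 1/12
  [1] −1/24 = -1/24
S = 1/24
C² = P²·S² = 1/12 ; C = +0.288675

+√(1/12) ≈ +0.288675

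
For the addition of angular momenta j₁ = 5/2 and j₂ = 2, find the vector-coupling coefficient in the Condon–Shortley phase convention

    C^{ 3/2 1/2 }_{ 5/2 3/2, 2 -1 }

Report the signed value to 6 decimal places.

-0.138013  (= −√(2/105))

triangle: 3!·2!·1!/7! = 12/5040
(j±m)!: 4!·1!·1!·3!·2!·1! = 288
prefactor² = (2J+1)·Δ·N² = 96/35
  k=0: +1/(0!·3!·1!·1!·1!·0!) = 1/6
  k=1: −1/(1!·2!·0!·0!·2!·1!) = -1/4
Σ = -1/12  ⇒  CG² = 96/35·(-1/12)² = 2/105
CG = −√(2/105) = -0.138013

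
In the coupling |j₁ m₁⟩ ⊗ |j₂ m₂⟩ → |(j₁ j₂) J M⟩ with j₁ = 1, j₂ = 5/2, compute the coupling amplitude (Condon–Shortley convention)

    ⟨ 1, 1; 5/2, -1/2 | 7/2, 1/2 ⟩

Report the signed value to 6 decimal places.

√[8·0!2!5!/8! · 2!0!2!3!4!3!] = √(1152/7)
  +(−1)^0/∏(0,0,0,2,2,3)! = 1/24  (running 1/24)
⟨..|..⟩ = √(1152/7)·(1/24) = +0.534522

+0.534522  (= +√(2/7))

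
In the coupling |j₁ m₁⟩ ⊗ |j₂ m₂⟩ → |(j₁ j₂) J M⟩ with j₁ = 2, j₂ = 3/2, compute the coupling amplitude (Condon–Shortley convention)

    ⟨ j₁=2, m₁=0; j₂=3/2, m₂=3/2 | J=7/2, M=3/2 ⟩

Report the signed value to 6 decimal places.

+√(2/7) = +0.534522

triangle: 0!*4!*3!/8! = 144/40320
(j±m)!: 2!*2!*3!*0!*5!*2! = 5760
prefactor² = (2J+1)*Δ*N² = 1152/7
  k=0: +1/(0!*0!*2!*3!*2!*0!) = 1/24
Σ = 1/24  ⇒  CG² = 1152/7*1/24² = 2/7
CG = +√(2/7) = +0.534522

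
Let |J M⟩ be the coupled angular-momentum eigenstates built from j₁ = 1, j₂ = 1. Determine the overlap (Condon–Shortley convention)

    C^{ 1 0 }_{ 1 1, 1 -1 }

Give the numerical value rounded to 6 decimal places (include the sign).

+0.707107  (= +√(1/2))

triangle: 1!·1!·1!/4! = 1/24
(j±m)!: 2!·0!·0!·2!·1!·1! = 4
prefactor² = (2J+1)·Δ·N² = 1/2
  k=0: +1/(0!·1!·0!·0!·1!·1!) = 1
Σ = 1  ⇒  CG² = 1/2·1² = 1/2
CG = +√(1/2) = +0.707107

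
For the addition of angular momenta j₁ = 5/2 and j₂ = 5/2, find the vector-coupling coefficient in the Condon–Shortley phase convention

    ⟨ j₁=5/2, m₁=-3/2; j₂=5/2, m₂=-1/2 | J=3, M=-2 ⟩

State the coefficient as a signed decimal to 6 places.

triangle: 2!·3!·3!/9! = 72/362880
(j±m)!: 1!·4!·2!·3!·1!·5! = 34560
prefactor² = (2J+1)·Δ·N² = 48
  k=1: −1/(1!·1!·3!·1!·0!·2!) = -1/12
  k=2: +1/(2!·0!·2!·0!·1!·3!) = 1/24
Σ = -1/24  ⇒  CG² = 48·(-1/24)² = 1/12
CG = −√(1/12) = -0.288675

−√(1/12) ≈ -0.288675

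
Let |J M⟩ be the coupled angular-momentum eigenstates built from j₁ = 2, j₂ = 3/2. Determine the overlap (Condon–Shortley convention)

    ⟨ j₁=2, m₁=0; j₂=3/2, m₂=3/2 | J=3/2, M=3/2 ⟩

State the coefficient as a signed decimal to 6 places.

+0.447214  (= +√(1/5))

triangle: 2!·2!·1!/6! = 4/720
(j±m)!: 2!·2!·3!·0!·3!·0! = 144
prefactor² = (2J+1)·Δ·N² = 16/5
  k=2: +1/(2!·0!·0!·1!·2!·0!) = 1/4
Σ = 1/4  ⇒  CG² = 16/5·1/4² = 1/5
CG = +√(1/5) = +0.447214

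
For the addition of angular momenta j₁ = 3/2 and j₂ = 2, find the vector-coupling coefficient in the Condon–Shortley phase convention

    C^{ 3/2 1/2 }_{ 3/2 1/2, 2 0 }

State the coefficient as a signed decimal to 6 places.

j₁+j₂−J=2  J+j₁−j₂=1  J−j₁+j₂=2  j₁+j₂+J+1=6
(j₁±m₁, j₂±m₂, J±M) = (2,1,2,2,2,1)
P² = 16/45
sum k=0..1:
  [0] +1/4 = 1/4
  [1] −1/1 = -1
S = -3/4
C² = P²·S² = 1/5 ; C = -0.447214

−√(1/5) = -0.447214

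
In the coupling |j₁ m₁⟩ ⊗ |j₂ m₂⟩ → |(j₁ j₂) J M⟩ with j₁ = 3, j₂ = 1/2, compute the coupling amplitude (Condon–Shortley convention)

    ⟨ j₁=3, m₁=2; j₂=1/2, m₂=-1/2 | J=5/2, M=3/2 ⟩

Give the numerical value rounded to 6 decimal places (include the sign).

triangle: 1!·5!·0!/7! = 120/5040
(j±m)!: 5!·1!·0!·1!·4!·1! = 2880
prefactor² = (2J+1)·Δ·N² = 2880/7
  k=0: +1/(0!·1!·1!·0!·4!·0!) = 1/24
Σ = 1/24  ⇒  CG² = 2880/7·1/24² = 5/7
CG = +√(5/7) = +0.845154

+0.845154  (= +√(5/7))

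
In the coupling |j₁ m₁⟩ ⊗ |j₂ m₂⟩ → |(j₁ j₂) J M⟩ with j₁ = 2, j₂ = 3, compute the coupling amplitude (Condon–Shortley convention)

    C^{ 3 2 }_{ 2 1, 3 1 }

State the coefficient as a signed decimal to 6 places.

√[7·2!2!4!/9! · 3!1!4!2!5!1!] = √(64)
  +(−1)^0/∏(0,2,1,4,1,0)! = 1/48  (running 1/48)
  +(−1)^1/∏(1,1,0,3,2,1)! = -1/12  (running -1/16)
⟨..|..⟩ = √(64)·(-1/16) = -0.500000

-0.500000  (= −√(1/4))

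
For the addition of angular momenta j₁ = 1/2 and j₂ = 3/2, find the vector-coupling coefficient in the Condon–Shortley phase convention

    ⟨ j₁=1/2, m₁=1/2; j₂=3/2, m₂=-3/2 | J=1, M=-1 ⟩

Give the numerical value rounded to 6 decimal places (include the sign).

+0.866025  (= +√(3/4))

√[3·1!0!2!/4! · 1!0!0!3!0!2!] = √(3)
  +(−1)^0/∏(0,1,0,0,0,2)! = 1/2  (running 1/2)
⟨..|..⟩ = √(3)·(1/2) = +0.866025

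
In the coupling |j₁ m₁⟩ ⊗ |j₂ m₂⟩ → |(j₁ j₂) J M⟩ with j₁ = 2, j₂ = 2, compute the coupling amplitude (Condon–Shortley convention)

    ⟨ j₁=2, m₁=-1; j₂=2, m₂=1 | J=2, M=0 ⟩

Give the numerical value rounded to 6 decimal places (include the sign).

√[5·2!2!2!/7! · 1!3!3!1!2!2!] = √(8/7)
  +(−1)^1/∏(1,1,2,2,0,0)! = -1/4  (running -1/4)
  +(−1)^2/∏(2,0,1,1,1,1)! = 1/2  (running 1/4)
⟨..|..⟩ = √(8/7)·(1/4) = +0.267261

+√(1/14) ≈ +0.267261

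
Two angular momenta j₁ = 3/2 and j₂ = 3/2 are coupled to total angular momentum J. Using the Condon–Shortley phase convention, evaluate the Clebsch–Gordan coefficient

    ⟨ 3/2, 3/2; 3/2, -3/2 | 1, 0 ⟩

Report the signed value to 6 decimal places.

j₁+j₂−J=2  J+j₁−j₂=1  J−j₁+j₂=1  j₁+j₂+J+1=5
(j₁±m₁, j₂±m₂, J±M) = (3,0,0,3,1,1)
P² = 9/5
sum k=0..0:
  [0] +1/2 = 1/2
S = 1/2
C² = P²·S² = 9/20 ; C = +0.670820

+√(9/20) ≈ +0.670820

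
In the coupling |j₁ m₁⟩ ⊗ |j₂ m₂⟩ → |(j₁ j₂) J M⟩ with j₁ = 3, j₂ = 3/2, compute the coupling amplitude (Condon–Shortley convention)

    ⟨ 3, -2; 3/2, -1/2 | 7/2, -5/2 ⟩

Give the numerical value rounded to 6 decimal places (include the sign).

-0.377964

√[8·1!5!2!/9! · 1!5!1!2!1!6!] = √(6400/7)
  +(−1)^0/∏(0,1,5,1,0,1)! = 1/120  (running 1/120)
  +(−1)^1/∏(1,0,4,0,1,2)! = -1/48  (running -1/80)
⟨..|..⟩ = √(6400/7)·(-1/80) = -0.377964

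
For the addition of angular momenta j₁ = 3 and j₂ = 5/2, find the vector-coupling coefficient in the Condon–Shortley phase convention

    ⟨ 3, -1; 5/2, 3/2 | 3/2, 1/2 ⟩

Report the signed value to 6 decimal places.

triangle: 4!·2!·1!/8! = 48/40320
(j±m)!: 2!·4!·4!·1!·2!·1! = 2304
prefactor² = (2J+1)·Δ·N² = 384/35
  k=3: −1/(3!·1!·1!·1!·1!·0!) = -1/6
  k=4: +1/(4!·0!·0!·0!·2!·1!) = 1/48
Σ = -7/48  ⇒  CG² = 384/35·(-7/48)² = 7/30
CG = −√(7/30) = -0.483046

−√(7/30) = -0.483046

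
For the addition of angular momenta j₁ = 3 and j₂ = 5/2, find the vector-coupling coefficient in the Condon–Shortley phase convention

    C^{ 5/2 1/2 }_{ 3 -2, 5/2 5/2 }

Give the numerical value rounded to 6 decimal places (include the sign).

triangle: 3!·3!·2!/9! = 72/362880
(j±m)!: 1!·5!·5!·0!·3!·2! = 172800
prefactor² = (2J+1)·Δ·N² = 1440/7
  k=3: −1/(3!·0!·2!·2!·1!·0!) = -1/24
Σ = -1/24  ⇒  CG² = 1440/7·(-1/24)² = 5/14
CG = −√(5/14) = -0.597614

−√(5/14) ≈ -0.597614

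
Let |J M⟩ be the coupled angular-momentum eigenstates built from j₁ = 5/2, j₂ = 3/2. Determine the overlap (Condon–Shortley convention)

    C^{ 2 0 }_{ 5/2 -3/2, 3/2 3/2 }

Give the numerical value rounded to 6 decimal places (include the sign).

+√(3/7) ≈ +0.654654

j₁+j₂−J=2  J+j₁−j₂=3  J−j₁+j₂=1  j₁+j₂+J+1=7
(j₁±m₁, j₂±m₂, J±M) = (1,4,3,0,2,2)
P² = 48/7
sum k=2..2:
  [2] +1/4 = 1/4
S = 1/4
C² = P²·S² = 3/7 ; C = +0.654654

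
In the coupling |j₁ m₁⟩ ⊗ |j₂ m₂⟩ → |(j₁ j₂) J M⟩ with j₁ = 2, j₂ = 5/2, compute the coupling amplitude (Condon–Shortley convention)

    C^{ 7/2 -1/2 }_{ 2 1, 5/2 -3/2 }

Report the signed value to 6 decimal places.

+√(121/315) ≈ +0.619780

√[8·1!3!4!/9! · 3!1!1!4!3!4!] = √(2304/35)
  +(−1)^0/∏(0,1,1,1,2,3)! = 1/12  (running 1/12)
  +(−1)^1/∏(1,0,0,0,3,4)! = -1/144  (running 11/144)
⟨..|..⟩ = √(2304/35)·(11/144) = +0.619780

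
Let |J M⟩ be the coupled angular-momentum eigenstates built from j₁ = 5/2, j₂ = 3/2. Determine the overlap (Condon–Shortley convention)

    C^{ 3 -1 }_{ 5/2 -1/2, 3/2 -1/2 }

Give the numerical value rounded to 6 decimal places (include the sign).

j₁+j₂−J=1  J+j₁−j₂=4  J−j₁+j₂=2  j₁+j₂+J+1=8
(j₁±m₁, j₂±m₂, J±M) = (2,3,1,2,2,4)
P² = 48/5
sum k=0..1:
  [0] +1/6 = 1/6
  [1] −1/8 = -1/8
S = 1/24
C² = P²·S² = 1/60 ; C = +0.129099

+√(1/60) = +0.129099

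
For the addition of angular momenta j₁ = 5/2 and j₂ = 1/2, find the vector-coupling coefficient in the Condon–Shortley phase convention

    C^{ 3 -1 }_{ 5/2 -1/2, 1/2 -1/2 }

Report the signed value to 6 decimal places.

√[7·0!5!1!/7! · 2!3!0!1!2!4!] = √(96)
  +(−1)^0/∏(0,0,3,0,2,1)! = 1/12  (running 1/12)
⟨..|..⟩ = √(96)·(1/12) = +0.816497

+0.816497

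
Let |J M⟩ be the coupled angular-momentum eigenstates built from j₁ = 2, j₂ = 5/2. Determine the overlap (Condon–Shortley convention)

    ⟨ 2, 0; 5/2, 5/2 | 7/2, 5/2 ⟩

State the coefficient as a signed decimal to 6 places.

j₁+j₂−J=1  J+j₁−j₂=3  J−j₁+j₂=4  j₁+j₂+J+1=9
(j₁±m₁, j₂±m₂, J±M) = (2,2,5,0,6,1)
P² = 7680/7
sum k=1..1:
  [1] −1/48 = -1/48
S = -1/48
C² = P²·S² = 10/21 ; C = -0.690066

-0.690066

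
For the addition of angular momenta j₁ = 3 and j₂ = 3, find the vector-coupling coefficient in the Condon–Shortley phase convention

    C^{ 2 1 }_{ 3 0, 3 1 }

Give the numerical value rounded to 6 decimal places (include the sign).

+0.154303

√[5·4!2!2!/9! · 3!3!4!2!3!1!] = √(96/7)
  +(−1)^2/∏(2,2,1,2,1,0)! = 1/8  (running 1/8)
  +(−1)^3/∏(3,1,0,1,2,1)! = -1/12  (running 1/24)
⟨..|..⟩ = √(96/7)·(1/24) = +0.154303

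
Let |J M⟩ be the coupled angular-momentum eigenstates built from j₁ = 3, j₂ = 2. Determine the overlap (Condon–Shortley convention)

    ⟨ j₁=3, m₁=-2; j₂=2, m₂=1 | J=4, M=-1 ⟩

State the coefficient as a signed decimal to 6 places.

-0.591608  (= −√(7/20))

√[9·1!5!3!/10! · 1!5!3!1!3!5!] = √(6480/7)
  +(−1)^0/∏(0,1,5,3,0,0)! = 1/720  (running 1/720)
  +(−1)^1/∏(1,0,4,2,1,1)! = -1/48  (running -7/360)
⟨..|..⟩ = √(6480/7)·(-7/360) = -0.591608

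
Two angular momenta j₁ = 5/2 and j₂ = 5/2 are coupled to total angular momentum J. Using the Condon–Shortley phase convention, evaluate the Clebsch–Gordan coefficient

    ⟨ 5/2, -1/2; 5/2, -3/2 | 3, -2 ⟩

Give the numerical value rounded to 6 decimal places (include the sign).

triangle: 2!·3!·3!/9! = 72/362880
(j±m)!: 2!·3!·1!·4!·1!·5! = 34560
prefactor² = (2J+1)·Δ·N² = 48
  k=0: +1/(0!·2!·3!·1!·0!·2!) = 1/24
  k=1: −1/(1!·1!·2!·0!·1!·3!) = -1/12
Σ = -1/24  ⇒  CG² = 48·(-1/24)² = 1/12
CG = −√(1/12) = -0.288675

-0.288675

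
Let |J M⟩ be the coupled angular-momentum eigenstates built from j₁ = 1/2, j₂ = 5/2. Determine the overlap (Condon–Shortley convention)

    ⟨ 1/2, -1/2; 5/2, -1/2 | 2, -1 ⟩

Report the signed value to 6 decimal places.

√[5·1!0!4!/6! · 0!1!2!3!1!3!] = √(12)
  +(−1)^1/∏(1,0,0,1,0,3)! = -1/6  (running -1/6)
⟨..|..⟩ = √(12)·(-1/6) = -0.577350

-0.577350  (= −√(1/3))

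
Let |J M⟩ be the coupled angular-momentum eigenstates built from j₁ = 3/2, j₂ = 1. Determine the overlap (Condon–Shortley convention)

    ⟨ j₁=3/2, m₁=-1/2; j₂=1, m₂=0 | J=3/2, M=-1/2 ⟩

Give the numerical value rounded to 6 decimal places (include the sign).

√[4·1!2!1!/5! · 1!2!1!1!1!2!] = √(4/15)
  +(−1)^0/∏(0,1,2,1,0,0)! = 1/2  (running 1/2)
  +(−1)^1/∏(1,0,1,0,1,1)! = -1  (running -1/2)
⟨..|..⟩ = √(4/15)·(-1/2) = -0.258199

−√(1/15) ≈ -0.258199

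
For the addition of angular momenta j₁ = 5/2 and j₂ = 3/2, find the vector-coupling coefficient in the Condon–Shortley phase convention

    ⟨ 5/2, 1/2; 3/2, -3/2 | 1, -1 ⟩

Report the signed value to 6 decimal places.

triangle: 3!·2!·0!/6! = 12/720
(j±m)!: 3!·2!·0!·3!·0!·2! = 144
prefactor² = (2J+1)·Δ·N² = 36/5
  k=0: +1/(0!·3!·2!·0!·0!·0!) = 1/12
Σ = 1/12  ⇒  CG² = 36/5·1/12² = 1/20
CG = +√(1/20) = +0.223607

+0.223607  (= +√(1/20))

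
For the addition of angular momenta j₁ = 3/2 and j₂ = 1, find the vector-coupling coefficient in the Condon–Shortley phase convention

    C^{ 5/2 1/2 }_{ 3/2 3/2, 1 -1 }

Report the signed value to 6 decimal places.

+0.316228  (= +√(1/10))

j₁+j₂−J=0  J+j₁−j₂=3  J−j₁+j₂=2  j₁+j₂+J+1=6
(j₁±m₁, j₂±m₂, J±M) = (3,0,0,2,3,2)
P² = 72/5
sum k=0..0:
  [0] +1/12 = 1/12
S = 1/12
C² = P²·S² = 1/10 ; C = +0.316228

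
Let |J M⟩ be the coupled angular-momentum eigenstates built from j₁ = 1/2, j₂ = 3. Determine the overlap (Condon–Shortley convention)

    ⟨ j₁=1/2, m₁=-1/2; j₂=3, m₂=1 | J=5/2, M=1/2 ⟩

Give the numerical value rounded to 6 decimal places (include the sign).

−√(4/7) ≈ -0.755929

√[6·1!0!5!/7! · 0!1!4!2!3!2!] = √(576/7)
  +(−1)^1/∏(1,0,0,3,0,2)! = -1/12  (running -1/12)
⟨..|..⟩ = √(576/7)·(-1/12) = -0.755929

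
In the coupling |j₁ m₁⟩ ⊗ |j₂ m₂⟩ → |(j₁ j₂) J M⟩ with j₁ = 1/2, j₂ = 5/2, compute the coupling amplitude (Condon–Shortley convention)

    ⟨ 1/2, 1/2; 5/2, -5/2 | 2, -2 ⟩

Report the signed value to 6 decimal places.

+√(5/6) = +0.912871

j₁+j₂−J=1  J+j₁−j₂=0  J−j₁+j₂=4  j₁+j₂+J+1=6
(j₁±m₁, j₂±m₂, J±M) = (1,0,0,5,0,4)
P² = 480
sum k=0..0:
  [0] +1/24 = 1/24
S = 1/24
C² = P²·S² = 5/6 ; C = +0.912871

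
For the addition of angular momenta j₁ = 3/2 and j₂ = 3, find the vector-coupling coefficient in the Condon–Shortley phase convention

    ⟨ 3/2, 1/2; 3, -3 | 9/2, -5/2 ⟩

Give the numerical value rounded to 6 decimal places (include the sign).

j₁+j₂−J=0  J+j₁−j₂=3  J−j₁+j₂=6  j₁+j₂+J+1=10
(j₁±m₁, j₂±m₂, J±M) = (2,1,0,6,2,7)
P² = 172800
sum k=0..0:
  [0] +1/1440 = 1/1440
S = 1/1440
C² = P²·S² = 1/12 ; C = +0.288675

+0.288675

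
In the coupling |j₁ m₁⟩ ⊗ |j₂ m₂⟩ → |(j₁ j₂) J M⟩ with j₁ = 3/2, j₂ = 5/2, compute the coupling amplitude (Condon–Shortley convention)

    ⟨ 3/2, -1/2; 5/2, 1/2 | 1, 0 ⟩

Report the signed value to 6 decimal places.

j₁+j₂−J=3  J+j₁−j₂=0  J−j₁+j₂=2  j₁+j₂+J+1=6
(j₁±m₁, j₂±m₂, J±M) = (1,2,3,2,1,1)
P² = 6/5
sum k=2..2:
  [2] +1/2 = 1/2
S = 1/2
C² = P²·S² = 3/10 ; C = +0.547723

+0.547723  (= +√(3/10))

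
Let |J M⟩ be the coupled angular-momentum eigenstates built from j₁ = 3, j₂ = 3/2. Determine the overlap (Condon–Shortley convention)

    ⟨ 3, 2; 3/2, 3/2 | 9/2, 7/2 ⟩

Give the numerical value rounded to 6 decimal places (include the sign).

triangle: 0!×6!×3!/10! = 4320/3628800
(j±m)!: 5!×1!×3!×0!×8!×1! = 29030400
prefactor² = (2J+1)×Δ×N² = 345600
  k=0: +1/(0!×0!×1!×3!×5!×0!) = 1/720
Σ = 1/720  ⇒  CG² = 345600×1/720² = 2/3
CG = +√(2/3) = +0.816497

+0.816497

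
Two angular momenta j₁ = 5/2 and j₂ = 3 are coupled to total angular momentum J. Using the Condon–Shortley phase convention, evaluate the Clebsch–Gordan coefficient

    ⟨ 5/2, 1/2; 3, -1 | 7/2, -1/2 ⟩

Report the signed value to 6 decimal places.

−√(1/63) = -0.125988

triangle: 2!*3!*4!/10! = 288/3628800
(j±m)!: 3!*2!*2!*4!*3!*4! = 82944
prefactor² = (2J+1)*Δ*N² = 9216/175
  k=0: +1/(0!*2!*2!*2!*1!*2!) = 1/16
  k=1: −1/(1!*1!*1!*1!*2!*3!) = -1/12
  k=2: +1/(2!*0!*0!*0!*3!*4!) = 1/288
Σ = -5/288  ⇒  CG² = 9216/175*(-5/288)² = 1/63
CG = −√(1/63) = -0.125988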